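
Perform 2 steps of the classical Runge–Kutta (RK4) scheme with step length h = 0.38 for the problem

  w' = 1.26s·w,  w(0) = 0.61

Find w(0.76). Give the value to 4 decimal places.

0.8777

RK4: k1 = f(s_n, w_n); k2 = f(s_n + h/2, w_n + (h/2)·k1); k3 = f(s_n + h/2, w_n + (h/2)·k2); k4 = f(s_n + h, w_n + h·k3); w_{n+1} = w_n + (h/6)·(k1 + 2k2 + 2k3 + k4).
s=0.000000, w=0.610000:
  k1 = f(0.000000, 0.610000) = 0.000000
  k2 = f(0.190000, 0.610000) = 0.146034
  k3 = f(0.190000, 0.637746) = 0.152677
  k4 = f(0.380000, 0.668017) = 0.319847
  w ← 0.610000 + (0.38/6)·(k1 + 2k2 + 2k3 + k4) = 0.668094
s=0.380000, w=0.668094:
  k1 = f(0.380000, 0.668094) = 0.319883
  k2 = f(0.570000, 0.728871) = 0.523475
  k3 = f(0.570000, 0.767554) = 0.551257
  k4 = f(0.760000, 0.877571) = 0.840362
  w ← 0.668094 + (0.38/6)·(k1 + 2k2 + 2k3 + k4) = 0.877709
w(0.76) ≈ 0.8777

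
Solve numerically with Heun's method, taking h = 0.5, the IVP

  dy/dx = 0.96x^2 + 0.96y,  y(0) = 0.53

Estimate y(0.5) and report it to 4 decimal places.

Heun: k1 = f(x_n, y_n); k2 = f(x_n + h, y_n + h·k1); y_{n+1} = y_n + (h/2)·(k1 + k2).
x=0.000000, y=0.530000:
  k1 = f(0.000000, 0.530000) = 0.508800
  k2 = f(0.500000, 0.784400) = 0.993024
  y ← 0.530000 + (0.5/2)·(0.508800 + 0.993024) = 0.905456
y(0.5) ≈ 0.9055

0.9055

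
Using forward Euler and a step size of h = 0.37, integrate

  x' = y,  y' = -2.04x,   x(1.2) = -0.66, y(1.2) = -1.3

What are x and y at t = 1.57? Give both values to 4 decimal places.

-1.1410, -0.8018

Euler on (x,y): x_{n+1} = x_n + h·x', y_{n+1} = y_n + h·y'.
1.200000: (-0.660000, -1.300000); f=(-1.300000, 1.346400) → (-1.141000, -0.801832)
(x(1.57), y(1.57)) ≈ (-1.1410, -0.8018)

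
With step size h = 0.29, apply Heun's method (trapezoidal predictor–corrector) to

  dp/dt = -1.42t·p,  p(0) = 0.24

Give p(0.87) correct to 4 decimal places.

Heun: k1 = f(t_n, p_n); k2 = f(t_n + h, p_n + h·k1); p_{n+1} = p_n + (h/2)·(k1 + k2).
t=0.000000, p=0.240000:
  k1 = f(0.000000, 0.240000) = 0.000000
  k2 = f(0.290000, 0.240000) = -0.098832
  p ← 0.240000 + (0.29/2)·(0.000000 + (-0.098832)) = 0.225669
t=0.290000, p=0.225669:
  k1 = f(0.290000, 0.225669) = -0.092931
  k2 = f(0.580000, 0.198719) = -0.163665
  p ← 0.225669 + (0.29/2)·(-0.092931 + (-0.163665)) = 0.188463
t=0.580000, p=0.188463:
  k1 = f(0.580000, 0.188463) = -0.155218
  k2 = f(0.870000, 0.143450) = -0.177218
  p ← 0.188463 + (0.29/2)·(-0.155218 + (-0.177218)) = 0.140260
p(0.87) ≈ 0.1403

0.1403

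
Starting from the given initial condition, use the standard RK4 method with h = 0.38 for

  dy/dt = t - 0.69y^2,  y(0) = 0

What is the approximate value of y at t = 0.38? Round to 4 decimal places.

0.0719

RK4: k1 = f(t_n, y_n); k2 = f(t_n + h/2, y_n + (h/2)·k1); k3 = f(t_n + h/2, y_n + (h/2)·k2); k4 = f(t_n + h, y_n + h·k3); y_{n+1} = y_n + (h/6)·(k1 + 2k2 + 2k3 + k4).
t=0.000000, y=0.000000:
  k1 = f(0.000000, 0.000000) = 0.000000
  k2 = f(0.190000, 0.000000) = 0.190000
  k3 = f(0.190000, 0.036100) = 0.189101
  k4 = f(0.380000, 0.071858) = 0.376437
  y ← 0.000000 + (0.38/6)·(k1 + 2k2 + 2k3 + k4) = 0.071860
y(0.38) ≈ 0.0719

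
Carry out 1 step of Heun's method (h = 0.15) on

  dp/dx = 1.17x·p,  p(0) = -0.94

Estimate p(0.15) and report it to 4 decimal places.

Heun: k1 = f(x_n, p_n); k2 = f(x_n + h, p_n + h·k1); p_{n+1} = p_n + (h/2)·(k1 + k2).
x=0.000000, p=-0.940000:
  k1 = f(0.000000, -0.940000) = 0.000000
  k2 = f(0.150000, -0.940000) = -0.164970
  p ← -0.940000 + (0.15/2)·(0.000000 + (-0.164970)) = -0.952373
p(0.15) ≈ -0.9524

-0.9524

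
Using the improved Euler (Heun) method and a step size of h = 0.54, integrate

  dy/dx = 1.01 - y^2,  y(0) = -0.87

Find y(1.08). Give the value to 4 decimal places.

-0.2893

Heun: k1 = f(x_n, y_n); k2 = f(x_n + h, y_n + h·k1); y_{n+1} = y_n + (h/2)·(k1 + k2).
x=0.000000, y=-0.870000:
  k1 = f(0.000000, -0.870000) = 0.253100
  k2 = f(0.540000, -0.733326) = 0.472233
  y ← -0.870000 + (0.54/2)·(0.253100 + 0.472233) = -0.674160
x=0.540000, y=-0.674160:
  k1 = f(0.540000, -0.674160) = 0.555508
  k2 = f(1.080000, -0.374186) = 0.869985
  y ← -0.674160 + (0.54/2)·(0.555508 + 0.869985) = -0.289277
y(1.08) ≈ -0.2893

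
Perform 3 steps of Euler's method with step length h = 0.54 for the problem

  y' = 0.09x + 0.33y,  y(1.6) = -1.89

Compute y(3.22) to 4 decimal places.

-2.7304

Euler: y_{n+1} = y_n + h·f(x_n, y_n).
x=1.600000, y=-1.890000: f=-0.479700 → y ← -1.890000 + 0.54·(-0.479700) = -2.149038
x=2.140000, y=-2.149038: f=-0.516583 → y ← -2.149038 + 0.54·(-0.516583) = -2.427993
x=2.680000, y=-2.427993: f=-0.560038 → y ← -2.427993 + 0.54·(-0.560038) = -2.730413
y(3.22) ≈ -2.7304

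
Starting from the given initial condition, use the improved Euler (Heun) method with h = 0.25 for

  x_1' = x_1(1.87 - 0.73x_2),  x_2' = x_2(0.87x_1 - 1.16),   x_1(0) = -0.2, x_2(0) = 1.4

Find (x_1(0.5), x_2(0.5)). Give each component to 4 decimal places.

-0.3511, 0.7134

Heun on (x_1,x_2): k1 = f(x_n, state_n); k2 = f(x_n + h, state_n + h·k1); state_{n+1} = state_n + (h/2)·(k1 + k2).
0.000000: (-0.200000, 1.400000)
  k1 = (-0.169600, -1.867600)
  predictor → (-0.242400, 0.933100)
  k2 = (-0.288174, -1.279176)
  → (-0.257222, 1.006653)
0.250000: (-0.257222, 1.006653)
  k1 = (-0.291984, -1.392989)
  predictor → (-0.330218, 0.658406)
  k2 = (-0.458792, -0.952904)
  → (-0.351069, 0.713416)
(x_1(0.5), x_2(0.5)) ≈ (-0.3511, 0.7134)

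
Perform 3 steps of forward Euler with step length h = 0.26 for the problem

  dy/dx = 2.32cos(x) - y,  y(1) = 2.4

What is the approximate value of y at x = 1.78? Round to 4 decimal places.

1.3181

Euler: y_{n+1} = y_n + h·f(x_n, y_n).
x=1.000000, y=2.400000: f=-1.146499 → y ← 2.400000 + 0.26·(-1.146499) = 2.101910
x=1.260000, y=2.101910: f=-1.392415 → y ← 2.101910 + 0.26·(-1.392415) = 1.739882
x=1.520000, y=1.739882: f=-1.622086 → y ← 1.739882 + 0.26·(-1.622086) = 1.318140
y(1.78) ≈ 1.3181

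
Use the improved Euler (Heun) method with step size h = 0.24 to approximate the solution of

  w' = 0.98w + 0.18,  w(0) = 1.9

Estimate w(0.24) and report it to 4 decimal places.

Heun: k1 = f(s_n, w_n); k2 = f(s_n + h, w_n + h·k1); w_{n+1} = w_n + (h/2)·(k1 + k2).
s=0.000000, w=1.900000:
  k1 = f(0.000000, 1.900000) = 2.042000
  k2 = f(0.240000, 2.390080) = 2.522278
  w ← 1.900000 + (0.24/2)·(2.042000 + 2.522278) = 2.447713
w(0.24) ≈ 2.4477

2.4477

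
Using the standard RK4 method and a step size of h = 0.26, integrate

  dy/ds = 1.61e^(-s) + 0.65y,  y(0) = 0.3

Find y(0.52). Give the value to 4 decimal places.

1.2087

RK4: k1 = f(s_n, y_n); k2 = f(s_n + h/2, y_n + (h/2)·k1); k3 = f(s_n + h/2, y_n + (h/2)·k2); k4 = f(s_n + h, y_n + h·k3); y_{n+1} = y_n + (h/6)·(k1 + 2k2 + 2k3 + k4).
s=0.000000, y=0.300000:
  k1 = f(0.000000, 0.300000) = 1.805000
  k2 = f(0.130000, 0.534650) = 1.761256
  k3 = f(0.130000, 0.528963) = 1.757560
  k4 = f(0.260000, 0.756966) = 1.733421
  y ← 0.300000 + (0.26/6)·(k1 + 2k2 + 2k3 + k4) = 0.758296
s=0.260000, y=0.758296:
  k1 = f(0.260000, 0.758296) = 1.734285
  k2 = f(0.390000, 0.983753) = 1.729501
  k3 = f(0.390000, 0.983131) = 1.729097
  k4 = f(0.520000, 1.207861) = 1.742288
  y ← 0.758296 + (0.26/6)·(k1 + 2k2 + 2k3 + k4) = 1.208692
y(0.52) ≈ 1.2087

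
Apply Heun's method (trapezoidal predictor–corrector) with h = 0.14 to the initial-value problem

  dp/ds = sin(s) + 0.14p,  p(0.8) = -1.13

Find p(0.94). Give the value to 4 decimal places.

Heun: k1 = f(s_n, p_n); k2 = f(s_n + h, p_n + h·k1); p_{n+1} = p_n + (h/2)·(k1 + k2).
s=0.800000, p=-1.130000:
  k1 = f(0.800000, -1.130000) = 0.559156
  k2 = f(0.940000, -1.051718) = 0.660318
  p ← -1.130000 + (0.14/2)·(0.559156 + 0.660318) = -1.044637
p(0.94) ≈ -1.0446

-1.0446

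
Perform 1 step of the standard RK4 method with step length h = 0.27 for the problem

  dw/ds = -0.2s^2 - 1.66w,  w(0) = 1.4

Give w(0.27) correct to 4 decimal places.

0.8933

RK4: k1 = f(s_n, w_n); k2 = f(s_n + h/2, w_n + (h/2)·k1); k3 = f(s_n + h/2, w_n + (h/2)·k2); k4 = f(s_n + h, w_n + h·k3); w_{n+1} = w_n + (h/6)·(k1 + 2k2 + 2k3 + k4).
s=0.000000, w=1.400000:
  k1 = f(0.000000, 1.400000) = -2.324000
  k2 = f(0.135000, 1.086260) = -1.806837
  k3 = f(0.135000, 1.156077) = -1.922733
  k4 = f(0.270000, 0.880862) = -1.476811
  w ← 1.400000 + (0.27/6)·(k1 + 2k2 + 2k3 + k4) = 0.893302
w(0.27) ≈ 0.8933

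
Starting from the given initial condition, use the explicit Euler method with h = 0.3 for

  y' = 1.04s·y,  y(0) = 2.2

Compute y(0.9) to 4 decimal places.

2.8563

Euler: y_{n+1} = y_n + h·f(s_n, y_n).
s=0.000000, y=2.200000: f=0.000000 → y ← 2.200000 + 0.3·0.000000 = 2.200000
s=0.300000, y=2.200000: f=0.686400 → y ← 2.200000 + 0.3·0.686400 = 2.405920
s=0.600000, y=2.405920: f=1.501294 → y ← 2.405920 + 0.3·1.501294 = 2.856308
y(0.9) ≈ 2.8563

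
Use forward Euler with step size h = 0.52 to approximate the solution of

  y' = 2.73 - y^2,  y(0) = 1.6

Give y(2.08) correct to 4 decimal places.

Euler: y_{n+1} = y_n + h·f(s_n, y_n).
s=0.000000, y=1.600000: f=0.170000 → y ← 1.600000 + 0.52·0.170000 = 1.688400
s=0.520000, y=1.688400: f=-0.120695 → y ← 1.688400 + 0.52·(-0.120695) = 1.625639
s=1.040000, y=1.625639: f=0.087298 → y ← 1.625639 + 0.52·0.087298 = 1.671034
s=1.560000, y=1.671034: f=-0.062355 → y ← 1.671034 + 0.52·(-0.062355) = 1.638610
y(2.08) ≈ 1.6386

1.6386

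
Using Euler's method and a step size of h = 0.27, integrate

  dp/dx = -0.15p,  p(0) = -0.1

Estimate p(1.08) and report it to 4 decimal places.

-0.0848

Euler: p_{n+1} = p_n + h·f(x_n, p_n).
x=0.000000, p=-0.100000: f=0.015000 → p ← -0.100000 + 0.27·0.015000 = -0.095950
x=0.270000, p=-0.095950: f=0.014393 → p ← -0.095950 + 0.27·0.014393 = -0.092064
x=0.540000, p=-0.092064: f=0.013810 → p ← -0.092064 + 0.27·0.013810 = -0.088335
x=0.810000, p=-0.088335: f=0.013250 → p ← -0.088335 + 0.27·0.013250 = -0.084758
p(1.08) ≈ -0.0848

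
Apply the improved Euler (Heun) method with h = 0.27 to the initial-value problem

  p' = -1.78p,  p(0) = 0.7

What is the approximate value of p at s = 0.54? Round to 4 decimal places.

Heun: k1 = f(s_n, p_n); k2 = f(s_n + h, p_n + h·k1); p_{n+1} = p_n + (h/2)·(k1 + k2).
s=0.000000, p=0.700000:
  k1 = f(0.000000, 0.700000) = -1.246000
  k2 = f(0.270000, 0.363580) = -0.647172
  p ← 0.700000 + (0.27/2)·(-1.246000 + (-0.647172)) = 0.444422
s=0.270000, p=0.444422:
  k1 = f(0.270000, 0.444422) = -0.791071
  k2 = f(0.540000, 0.230833) = -0.410882
  p ← 0.444422 + (0.27/2)·(-0.791071 + (-0.410882)) = 0.282158
p(0.54) ≈ 0.2822

0.2822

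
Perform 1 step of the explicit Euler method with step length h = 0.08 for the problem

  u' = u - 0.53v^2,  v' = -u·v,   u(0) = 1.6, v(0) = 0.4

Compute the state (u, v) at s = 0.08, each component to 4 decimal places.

Euler on (u,v): u_{n+1} = u_n + h·u', v_{n+1} = v_n + h·v'.
0.000000: (1.600000, 0.400000); f=(1.515200, -0.640000) → (1.721216, 0.348800)
(u(0.08), v(0.08)) ≈ (1.7212, 0.3488)

1.7212, 0.3488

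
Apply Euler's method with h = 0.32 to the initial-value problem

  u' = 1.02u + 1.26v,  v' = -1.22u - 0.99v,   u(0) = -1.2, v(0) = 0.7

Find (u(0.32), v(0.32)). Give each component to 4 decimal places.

Euler on (u,v): u_{n+1} = u_n + h·u', v_{n+1} = v_n + h·v'.
0.000000: (-1.200000, 0.700000); f=(-0.342000, 0.771000) → (-1.309440, 0.946720)
(u(0.32), v(0.32)) ≈ (-1.3094, 0.9467)

-1.3094, 0.9467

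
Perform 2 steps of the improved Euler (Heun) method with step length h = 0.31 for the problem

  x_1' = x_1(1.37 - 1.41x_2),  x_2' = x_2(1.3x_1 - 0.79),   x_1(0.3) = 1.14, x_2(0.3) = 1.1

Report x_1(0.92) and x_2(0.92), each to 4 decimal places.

0.8274, 1.5348

Heun on (x_1,x_2): k1 = f(t_n, state_n); k2 = f(t_n + h, state_n + h·k1); state_{n+1} = state_n + (h/2)·(k1 + k2).
0.300000: (1.140000, 1.100000)
  k1 = (-0.206340, 0.761200)
  predictor → (1.076035, 1.335972)
  k2 = (-0.552781, 0.813400)
  → (1.022336, 1.344063)
0.610000: (1.022336, 1.344063)
  k1 = (-0.536858, 0.724500)
  predictor → (0.855910, 1.568658)
  k2 = (-0.720512, 0.506180)
  → (0.827444, 1.534818)
(x_1(0.92), x_2(0.92)) ≈ (0.8274, 1.5348)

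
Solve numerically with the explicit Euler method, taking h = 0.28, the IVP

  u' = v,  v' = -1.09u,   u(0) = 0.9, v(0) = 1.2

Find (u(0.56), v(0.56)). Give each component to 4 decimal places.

1.4951, 0.5481

Euler on (u,v): u_{n+1} = u_n + h·u', v_{n+1} = v_n + h·v'.
0.000000: (0.900000, 1.200000); f=(1.200000, -0.981000) → (1.236000, 0.925320)
0.280000: (1.236000, 0.925320); f=(0.925320, -1.347240) → (1.495090, 0.548093)
(u(0.56), v(0.56)) ≈ (1.4951, 0.5481)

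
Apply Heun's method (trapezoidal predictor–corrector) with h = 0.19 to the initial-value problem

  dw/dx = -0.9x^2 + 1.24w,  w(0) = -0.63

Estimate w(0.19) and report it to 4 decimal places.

-0.7990

Heun: k1 = f(x_n, w_n); k2 = f(x_n + h, w_n + h·k1); w_{n+1} = w_n + (h/2)·(k1 + k2).
x=0.000000, w=-0.630000:
  k1 = f(0.000000, -0.630000) = -0.781200
  k2 = f(0.190000, -0.778428) = -0.997741
  w ← -0.630000 + (0.19/2)·(-0.781200 + (-0.997741)) = -0.798999
w(0.19) ≈ -0.7990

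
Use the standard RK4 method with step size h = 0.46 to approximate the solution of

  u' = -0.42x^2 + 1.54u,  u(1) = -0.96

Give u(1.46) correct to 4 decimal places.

-2.3586

RK4: k1 = f(x_n, u_n); k2 = f(x_n + h/2, u_n + (h/2)·k1); k3 = f(x_n + h/2, u_n + (h/2)·k2); k4 = f(x_n + h, u_n + h·k3); u_{n+1} = u_n + (h/6)·(k1 + 2k2 + 2k3 + k4).
x=1.000000, u=-0.960000:
  k1 = f(1.000000, -0.960000) = -1.898400
  k2 = f(1.230000, -1.396632) = -2.786231
  k3 = f(1.230000, -1.600833) = -3.100701
  k4 = f(1.460000, -2.386323) = -4.570209
  u ← -0.960000 + (0.46/6)·(k1 + 2k2 + 2k3 + k4) = -2.358590
u(1.46) ≈ -2.3586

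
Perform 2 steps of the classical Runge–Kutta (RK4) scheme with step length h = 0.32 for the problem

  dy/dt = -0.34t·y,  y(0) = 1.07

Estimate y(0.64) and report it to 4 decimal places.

RK4: k1 = f(t_n, y_n); k2 = f(t_n + h/2, y_n + (h/2)·k1); k3 = f(t_n + h/2, y_n + (h/2)·k2); k4 = f(t_n + h, y_n + h·k3); y_{n+1} = y_n + (h/6)·(k1 + 2k2 + 2k3 + k4).
t=0.000000, y=1.070000:
  k1 = f(0.000000, 1.070000) = 0.000000
  k2 = f(0.160000, 1.070000) = -0.058208
  k3 = f(0.160000, 1.060687) = -0.057701
  k4 = f(0.320000, 1.051536) = -0.114407
  y ← 1.070000 + (0.32/6)·(k1 + 2k2 + 2k3 + k4) = 1.051535
t=0.320000, y=1.051535:
  k1 = f(0.320000, 1.051535) = -0.114407
  k2 = f(0.480000, 1.033230) = -0.168623
  k3 = f(0.480000, 1.024555) = -0.167207
  k4 = f(0.640000, 0.998028) = -0.217171
  y ← 1.051535 + (0.32/6)·(k1 + 2k2 + 2k3 + k4) = 0.998029
y(0.64) ≈ 0.9980

0.9980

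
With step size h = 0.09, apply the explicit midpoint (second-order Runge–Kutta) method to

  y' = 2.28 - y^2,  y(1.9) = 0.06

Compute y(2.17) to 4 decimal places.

Midpoint: k1 = f(t_n, y_n); k2 = f(t_n + h/2, y_n + (h/2)·k1); y_{n+1} = y_n + h·k2.
t=1.900000, y=0.060000:
  k1 = f(1.900000, 0.060000) = 2.276400
  k2 = f(1.945000, 0.162438) = 2.253614
  y ← 0.060000 + 0.09·2.253614 = 0.262825
t=1.990000, y=0.262825:
  k1 = f(1.990000, 0.262825) = 2.210923
  k2 = f(2.035000, 0.362317) = 2.148727
  y ← 0.262825 + 0.09·2.148727 = 0.456211
t=2.080000, y=0.456211:
  k1 = f(2.080000, 0.456211) = 2.071872
  k2 = f(2.125000, 0.549445) = 1.978110
  y ← 0.456211 + 0.09·1.978110 = 0.634241
y(2.17) ≈ 0.6342

0.6342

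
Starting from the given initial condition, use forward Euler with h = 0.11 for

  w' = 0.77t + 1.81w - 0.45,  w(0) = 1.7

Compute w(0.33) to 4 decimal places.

Euler: w_{n+1} = w_n + h·f(t_n, w_n).
t=0.000000, w=1.700000: f=2.627000 → w ← 1.700000 + 0.11·2.627000 = 1.988970
t=0.110000, w=1.988970: f=3.234736 → w ← 1.988970 + 0.11·3.234736 = 2.344791
t=0.220000, w=2.344791: f=3.963472 → w ← 2.344791 + 0.11·3.963472 = 2.780773
w(0.33) ≈ 2.7808

2.7808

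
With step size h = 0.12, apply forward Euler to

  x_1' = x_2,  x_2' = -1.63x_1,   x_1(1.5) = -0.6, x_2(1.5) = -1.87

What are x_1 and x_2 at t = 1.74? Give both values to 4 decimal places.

Euler on (x_1,x_2): x_1_{n+1} = x_1_n + h·x_1', x_2_{n+1} = x_2_n + h·x_2'.
1.500000: (-0.600000, -1.870000); f=(-1.870000, 0.978000) → (-0.824400, -1.752640)
1.620000: (-0.824400, -1.752640); f=(-1.752640, 1.343772) → (-1.034717, -1.591387)
(x_1(1.74), x_2(1.74)) ≈ (-1.0347, -1.5914)

-1.0347, -1.5914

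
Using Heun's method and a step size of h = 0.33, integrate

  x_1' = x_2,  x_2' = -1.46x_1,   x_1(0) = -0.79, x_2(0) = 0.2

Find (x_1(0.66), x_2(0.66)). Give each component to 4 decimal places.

Heun on (x_1,x_2): k1 = f(s_n, state_n); k2 = f(s_n + h, state_n + h·k1); state_{n+1} = state_n + (h/2)·(k1 + k2).
0.000000: (-0.790000, 0.200000)
  k1 = (0.200000, 1.153400)
  predictor → (-0.724000, 0.580622)
  k2 = (0.580622, 1.057040)
  → (-0.661197, 0.564723)
0.330000: (-0.661197, 0.564723)
  k1 = (0.564723, 0.965348)
  predictor → (-0.474839, 0.883287)
  k2 = (0.883287, 0.693265)
  → (-0.422276, 0.838394)
(x_1(0.66), x_2(0.66)) ≈ (-0.4223, 0.8384)

-0.4223, 0.8384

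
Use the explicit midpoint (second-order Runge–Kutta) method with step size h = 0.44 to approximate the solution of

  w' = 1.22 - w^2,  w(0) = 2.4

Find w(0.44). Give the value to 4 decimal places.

2.0729

Midpoint: k1 = f(x_n, w_n); k2 = f(x_n + h/2, w_n + (h/2)·k1); w_{n+1} = w_n + h·k2.
x=0.000000, w=2.400000:
  k1 = f(0.000000, 2.400000) = -4.540000
  k2 = f(0.220000, 1.401200) = -0.743361
  w ← 2.400000 + 0.44·(-0.743361) = 2.072921
w(0.44) ≈ 2.0729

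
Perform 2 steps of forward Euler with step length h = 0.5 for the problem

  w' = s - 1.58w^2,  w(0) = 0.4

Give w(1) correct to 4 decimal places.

Euler: w_{n+1} = w_n + h·f(s_n, w_n).
s=0.000000, w=0.400000: f=-0.252800 → w ← 0.400000 + 0.5·(-0.252800) = 0.273600
s=0.500000, w=0.273600: f=0.381726 → w ← 0.273600 + 0.5·0.381726 = 0.464463
w(1) ≈ 0.4645

0.4645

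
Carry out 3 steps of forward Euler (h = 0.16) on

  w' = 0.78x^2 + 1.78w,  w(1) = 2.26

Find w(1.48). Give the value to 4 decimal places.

Euler: w_{n+1} = w_n + h·f(x_n, w_n).
x=1.000000, w=2.260000: f=4.802800 → w ← 2.260000 + 0.16·4.802800 = 3.028448
x=1.160000, w=3.028448: f=6.440205 → w ← 3.028448 + 0.16·6.440205 = 4.058881
x=1.320000, w=4.058881: f=8.583880 → w ← 4.058881 + 0.16·8.583880 = 5.432302
w(1.48) ≈ 5.4323

5.4323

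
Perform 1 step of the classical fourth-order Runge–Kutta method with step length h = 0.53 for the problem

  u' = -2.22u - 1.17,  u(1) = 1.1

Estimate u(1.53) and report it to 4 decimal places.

0.0001

RK4: k1 = f(s_n, u_n); k2 = f(s_n + h/2, u_n + (h/2)·k1); k3 = f(s_n + h/2, u_n + (h/2)·k2); k4 = f(s_n + h, u_n + h·k3); u_{n+1} = u_n + (h/6)·(k1 + 2k2 + 2k3 + k4).
s=1.000000, u=1.100000:
  k1 = f(1.000000, 1.100000) = -3.612000
  k2 = f(1.265000, 0.142820) = -1.487060
  k3 = f(1.265000, 0.705929) = -2.737162
  k4 = f(1.530000, -0.350696) = -0.391455
  u ← 1.100000 + (0.53/6)·(k1 + 2k2 + 2k3 + k4) = 0.000082
u(1.53) ≈ 0.0001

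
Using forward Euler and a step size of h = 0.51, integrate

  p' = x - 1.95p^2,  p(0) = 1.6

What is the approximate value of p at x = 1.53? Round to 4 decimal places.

Euler: p_{n+1} = p_n + h·f(x_n, p_n).
x=0.000000, p=1.600000: f=-4.992000 → p ← 1.600000 + 0.51·(-4.992000) = -0.945920
x=0.510000, p=-0.945920: f=-1.234791 → p ← -0.945920 + 0.51·(-1.234791) = -1.575663
x=1.020000, p=-1.575663: f=-3.821295 → p ← -1.575663 + 0.51·(-3.821295) = -3.524524
p(1.53) ≈ -3.5245

-3.5245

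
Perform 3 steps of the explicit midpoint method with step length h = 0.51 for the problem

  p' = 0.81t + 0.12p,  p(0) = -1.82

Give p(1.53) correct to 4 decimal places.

Midpoint: k1 = f(t_n, p_n); k2 = f(t_n + h/2, p_n + (h/2)·k1); p_{n+1} = p_n + h·k2.
t=0.000000, p=-1.820000:
  k1 = f(0.000000, -1.820000) = -0.218400
  k2 = f(0.255000, -1.875692) = -0.018533
  p ← -1.820000 + 0.51·(-0.018533) = -1.829452
t=0.510000, p=-1.829452:
  k1 = f(0.510000, -1.829452) = 0.193566
  k2 = f(0.765000, -1.780093) = 0.406039
  p ← -1.829452 + 0.51·0.406039 = -1.622372
t=1.020000, p=-1.622372:
  k1 = f(1.020000, -1.622372) = 0.631515
  k2 = f(1.275000, -1.461336) = 0.857390
  p ← -1.622372 + 0.51·0.857390 = -1.185103
p(1.53) ≈ -1.1851

-1.1851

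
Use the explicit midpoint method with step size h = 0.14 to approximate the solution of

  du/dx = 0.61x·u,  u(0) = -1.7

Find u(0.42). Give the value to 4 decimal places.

-1.7937

Midpoint: k1 = f(x_n, u_n); k2 = f(x_n + h/2, u_n + (h/2)·k1); u_{n+1} = u_n + h·k2.
x=0.000000, u=-1.700000:
  k1 = f(0.000000, -1.700000) = 0.000000
  k2 = f(0.070000, -1.700000) = -0.072590
  u ← -1.700000 + 0.14·(-0.072590) = -1.710163
x=0.140000, u=-1.710163:
  k1 = f(0.140000, -1.710163) = -0.146048
  k2 = f(0.210000, -1.720386) = -0.220381
  u ← -1.710163 + 0.14·(-0.220381) = -1.741016
x=0.280000, u=-1.741016:
  k1 = f(0.280000, -1.741016) = -0.297366
  k2 = f(0.350000, -1.761832) = -0.376151
  u ← -1.741016 + 0.14·(-0.376151) = -1.793677
u(0.42) ≈ -1.7937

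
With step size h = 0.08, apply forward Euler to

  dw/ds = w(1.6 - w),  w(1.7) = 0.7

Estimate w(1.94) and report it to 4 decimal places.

Euler: w_{n+1} = w_n + h·f(s_n, w_n).
s=1.700000, w=0.700000: f=0.630000 → w ← 0.700000 + 0.08·0.630000 = 0.750400
s=1.780000, w=0.750400: f=0.637540 → w ← 0.750400 + 0.08·0.637540 = 0.801403
s=1.860000, w=0.801403: f=0.639998 → w ← 0.801403 + 0.08·0.639998 = 0.852603
w(1.94) ≈ 0.8526

0.8526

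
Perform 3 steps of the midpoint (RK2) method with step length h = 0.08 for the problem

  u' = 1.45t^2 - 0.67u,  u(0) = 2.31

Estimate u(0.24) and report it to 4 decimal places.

Midpoint: k1 = f(t_n, u_n); k2 = f(t_n + h/2, u_n + (h/2)·k1); u_{n+1} = u_n + h·k2.
t=0.000000, u=2.310000:
  k1 = f(0.000000, 2.310000) = -1.547700
  k2 = f(0.040000, 2.248092) = -1.503902
  u ← 2.310000 + 0.08·(-1.503902) = 2.189688
t=0.080000, u=2.189688:
  k1 = f(0.080000, 2.189688) = -1.457811
  k2 = f(0.120000, 2.131375) = -1.407142
  u ← 2.189688 + 0.08·(-1.407142) = 2.077117
t=0.160000, u=2.077117:
  k1 = f(0.160000, 2.077117) = -1.354548
  k2 = f(0.200000, 2.022935) = -1.297366
  u ← 2.077117 + 0.08·(-1.297366) = 1.973327
u(0.24) ≈ 1.9733

1.9733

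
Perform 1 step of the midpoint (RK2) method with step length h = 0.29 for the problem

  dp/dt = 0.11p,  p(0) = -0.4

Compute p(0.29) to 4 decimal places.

Midpoint: k1 = f(t_n, p_n); k2 = f(t_n + h/2, p_n + (h/2)·k1); p_{n+1} = p_n + h·k2.
t=0.000000, p=-0.400000:
  k1 = f(0.000000, -0.400000) = -0.044000
  k2 = f(0.145000, -0.406380) = -0.044702
  p ← -0.400000 + 0.29·(-0.044702) = -0.412964
p(0.29) ≈ -0.4130

-0.4130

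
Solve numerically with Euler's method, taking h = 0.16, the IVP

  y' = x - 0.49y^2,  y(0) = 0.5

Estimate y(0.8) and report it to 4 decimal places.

0.6524

Euler: y_{n+1} = y_n + h·f(x_n, y_n).
x=0.000000, y=0.500000: f=-0.122500 → y ← 0.500000 + 0.16·(-0.122500) = 0.480400
x=0.160000, y=0.480400: f=0.046916 → y ← 0.480400 + 0.16·0.046916 = 0.487907
x=0.320000, y=0.487907: f=0.203354 → y ← 0.487907 + 0.16·0.203354 = 0.520443
x=0.480000, y=0.520443: f=0.347278 → y ← 0.520443 + 0.16·0.347278 = 0.576008
x=0.640000, y=0.576008: f=0.477425 → y ← 0.576008 + 0.16·0.477425 = 0.652396
y(0.8) ≈ 0.6524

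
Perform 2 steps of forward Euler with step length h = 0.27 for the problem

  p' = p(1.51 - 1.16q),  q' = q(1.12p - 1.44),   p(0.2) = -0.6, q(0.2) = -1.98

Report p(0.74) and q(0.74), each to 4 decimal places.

Euler on (p,q): p_{n+1} = p_n + h·p', q_{n+1} = q_n + h·q'.
0.200000: (-0.600000, -1.980000); f=(-2.284080, 4.181760) → (-1.216702, -0.850925)
0.470000: (-1.216702, -0.850925); f=(-3.038192, 2.384892) → (-2.037014, -0.207004)
(p(0.74), q(0.74)) ≈ (-2.0370, -0.2070)

-2.0370, -0.2070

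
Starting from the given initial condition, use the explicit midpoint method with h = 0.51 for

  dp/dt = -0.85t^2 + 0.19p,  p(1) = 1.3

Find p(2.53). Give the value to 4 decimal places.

Midpoint: k1 = f(t_n, p_n); k2 = f(t_n + h/2, p_n + (h/2)·k1); p_{n+1} = p_n + h·k2.
t=1.000000, p=1.300000:
  k1 = f(1.000000, 1.300000) = -0.603000
  k2 = f(1.255000, 1.146235) = -1.120987
  p ← 1.300000 + 0.51·(-1.120987) = 0.728297
t=1.510000, p=0.728297:
  k1 = f(1.510000, 0.728297) = -1.799709
  k2 = f(1.765000, 0.269371) = -2.596761
  p ← 0.728297 + 0.51·(-2.596761) = -0.596051
t=2.020000, p=-0.596051:
  k1 = f(2.020000, -0.596051) = -3.581590
  k2 = f(2.275000, -1.509357) = -4.686059
  p ← -0.596051 + 0.51·(-4.686059) = -2.985941
p(2.53) ≈ -2.9859

-2.9859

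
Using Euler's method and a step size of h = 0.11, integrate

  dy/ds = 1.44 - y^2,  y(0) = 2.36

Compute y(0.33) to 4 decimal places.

Euler: y_{n+1} = y_n + h·f(s_n, y_n).
s=0.000000, y=2.360000: f=-4.129600 → y ← 2.360000 + 0.11·(-4.129600) = 1.905744
s=0.110000, y=1.905744: f=-2.191860 → y ← 1.905744 + 0.11·(-2.191860) = 1.664639
s=0.220000, y=1.664639: f=-1.331024 → y ← 1.664639 + 0.11·(-1.331024) = 1.518227
y(0.33) ≈ 1.5182

1.5182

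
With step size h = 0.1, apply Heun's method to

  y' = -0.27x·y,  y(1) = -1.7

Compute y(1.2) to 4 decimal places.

Heun: k1 = f(x_n, y_n); k2 = f(x_n + h, y_n + h·k1); y_{n+1} = y_n + (h/2)·(k1 + k2).
x=1.000000, y=-1.700000:
  k1 = f(1.000000, -1.700000) = 0.459000
  k2 = f(1.100000, -1.654100) = 0.491268
  y ← -1.700000 + (0.1/2)·(0.459000 + 0.491268) = -1.652487
x=1.100000, y=-1.652487:
  k1 = f(1.100000, -1.652487) = 0.490789
  k2 = f(1.200000, -1.603408) = 0.519504
  y ← -1.652487 + (0.1/2)·(0.490789 + 0.519504) = -1.601972
y(1.2) ≈ -1.6020

-1.6020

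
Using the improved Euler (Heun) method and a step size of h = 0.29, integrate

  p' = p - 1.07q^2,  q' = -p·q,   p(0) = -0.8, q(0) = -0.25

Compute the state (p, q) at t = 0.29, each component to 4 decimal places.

Heun on (p,q): k1 = f(t_n, state_n); k2 = f(t_n + h, state_n + h·k1); state_{n+1} = state_n + (h/2)·(k1 + k2).
0.000000: (-0.800000, -0.250000)
  k1 = (-0.866875, -0.200000)
  predictor → (-1.051394, -0.308000)
  k2 = (-1.152898, -0.323829)
  → (-1.092867, -0.325955)
(p(0.29), q(0.29)) ≈ (-1.0929, -0.3260)

-1.0929, -0.3260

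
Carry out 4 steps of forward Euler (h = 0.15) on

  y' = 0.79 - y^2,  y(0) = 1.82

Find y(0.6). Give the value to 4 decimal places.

Euler: y_{n+1} = y_n + h·f(x_n, y_n).
x=0.000000, y=1.820000: f=-2.522400 → y ← 1.820000 + 0.15·(-2.522400) = 1.441640
x=0.150000, y=1.441640: f=-1.288326 → y ← 1.441640 + 0.15·(-1.288326) = 1.248391
x=0.300000, y=1.248391: f=-0.768480 → y ← 1.248391 + 0.15·(-0.768480) = 1.133119
x=0.450000, y=1.133119: f=-0.493959 → y ← 1.133119 + 0.15·(-0.493959) = 1.059025
y(0.6) ≈ 1.0590

1.0590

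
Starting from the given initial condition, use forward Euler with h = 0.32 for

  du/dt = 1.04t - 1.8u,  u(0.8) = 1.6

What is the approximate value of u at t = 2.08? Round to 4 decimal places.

Euler: u_{n+1} = u_n + h·f(t_n, u_n).
t=0.800000, u=1.600000: f=-2.048000 → u ← 1.600000 + 0.32·(-2.048000) = 0.944640
t=1.120000, u=0.944640: f=-0.535552 → u ← 0.944640 + 0.32·(-0.535552) = 0.773263
t=1.440000, u=0.773263: f=0.105726 → u ← 0.773263 + 0.32·0.105726 = 0.807096
t=1.760000, u=0.807096: f=0.377628 → u ← 0.807096 + 0.32·0.377628 = 0.927937
u(2.08) ≈ 0.9279

0.9279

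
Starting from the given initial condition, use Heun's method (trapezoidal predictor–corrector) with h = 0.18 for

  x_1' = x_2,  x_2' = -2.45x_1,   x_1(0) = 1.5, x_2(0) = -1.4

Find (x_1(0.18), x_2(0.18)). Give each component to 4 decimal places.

Heun on (x_1,x_2): k1 = f(x_n, state_n); k2 = f(x_n + h, state_n + h·k1); state_{n+1} = state_n + (h/2)·(k1 + k2).
0.000000: (1.500000, -1.400000)
  k1 = (-1.400000, -3.675000)
  predictor → (1.248000, -2.061500)
  k2 = (-2.061500, -3.057600)
  → (1.188465, -2.005934)
(x_1(0.18), x_2(0.18)) ≈ (1.1885, -2.0059)

1.1885, -2.0059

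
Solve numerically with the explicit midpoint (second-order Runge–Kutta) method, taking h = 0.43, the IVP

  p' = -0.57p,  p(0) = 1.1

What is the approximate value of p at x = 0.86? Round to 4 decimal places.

Midpoint: k1 = f(x_n, p_n); k2 = f(x_n + h/2, p_n + (h/2)·k1); p_{n+1} = p_n + h·k2.
x=0.000000, p=1.100000:
  k1 = f(0.000000, 1.100000) = -0.627000
  k2 = f(0.215000, 0.965195) = -0.550161
  p ← 1.100000 + 0.43·(-0.550161) = 0.863431
x=0.430000, p=0.863431:
  k1 = f(0.430000, 0.863431) = -0.492156
  k2 = f(0.645000, 0.757617) = -0.431842
  p ← 0.863431 + 0.43·(-0.431842) = 0.677739
p(0.86) ≈ 0.6777

0.6777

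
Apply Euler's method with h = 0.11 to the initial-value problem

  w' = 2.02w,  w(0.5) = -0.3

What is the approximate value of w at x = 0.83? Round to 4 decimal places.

Euler: w_{n+1} = w_n + h·f(x_n, w_n).
x=0.500000, w=-0.300000: f=-0.606000 → w ← -0.300000 + 0.11·(-0.606000) = -0.366660
x=0.610000, w=-0.366660: f=-0.740653 → w ← -0.366660 + 0.11·(-0.740653) = -0.448132
x=0.720000, w=-0.448132: f=-0.905226 → w ← -0.448132 + 0.11·(-0.905226) = -0.547707
w(0.83) ≈ -0.5477

-0.5477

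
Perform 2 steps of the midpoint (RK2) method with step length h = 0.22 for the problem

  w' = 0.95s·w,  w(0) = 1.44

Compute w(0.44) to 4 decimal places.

Midpoint: k1 = f(s_n, w_n); k2 = f(s_n + h/2, w_n + (h/2)·k1); w_{n+1} = w_n + h·k2.
s=0.000000, w=1.440000:
  k1 = f(0.000000, 1.440000) = 0.000000
  k2 = f(0.110000, 1.440000) = 0.150480
  w ← 1.440000 + 0.22·0.150480 = 1.473106
s=0.220000, w=1.473106:
  k1 = f(0.220000, 1.473106) = 0.307879
  k2 = f(0.330000, 1.506972) = 0.472436
  w ← 1.473106 + 0.22·0.472436 = 1.577041
w(0.44) ≈ 1.5770

1.5770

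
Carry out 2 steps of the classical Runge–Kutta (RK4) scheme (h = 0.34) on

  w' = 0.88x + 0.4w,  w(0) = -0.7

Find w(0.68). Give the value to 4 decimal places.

-0.6956

RK4: k1 = f(x_n, w_n); k2 = f(x_n + h/2, w_n + (h/2)·k1); k3 = f(x_n + h/2, w_n + (h/2)·k2); k4 = f(x_n + h, w_n + h·k3); w_{n+1} = w_n + (h/6)·(k1 + 2k2 + 2k3 + k4).
x=0.000000, w=-0.700000:
  k1 = f(0.000000, -0.700000) = -0.280000
  k2 = f(0.170000, -0.747600) = -0.149440
  k3 = f(0.170000, -0.725405) = -0.140562
  k4 = f(0.340000, -0.747791) = 0.000084
  w ← -0.700000 + (0.34/6)·(k1 + 2k2 + 2k3 + k4) = -0.748729
x=0.340000, w=-0.748729:
  k1 = f(0.340000, -0.748729) = -0.000292
  k2 = f(0.510000, -0.748778) = 0.149289
  k3 = f(0.510000, -0.723350) = 0.159460
  k4 = f(0.680000, -0.694512) = 0.320595
  w ← -0.748729 + (0.34/6)·(k1 + 2k2 + 2k3 + k4) = -0.695587
w(0.68) ≈ -0.6956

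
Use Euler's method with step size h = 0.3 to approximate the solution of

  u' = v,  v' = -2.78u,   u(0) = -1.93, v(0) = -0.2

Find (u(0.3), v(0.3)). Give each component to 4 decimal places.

-1.9900, 1.4096

Euler on (u,v): u_{n+1} = u_n + h·u', v_{n+1} = v_n + h·v'.
0.000000: (-1.930000, -0.200000); f=(-0.200000, 5.365400) → (-1.990000, 1.409620)
(u(0.3), v(0.3)) ≈ (-1.9900, 1.4096)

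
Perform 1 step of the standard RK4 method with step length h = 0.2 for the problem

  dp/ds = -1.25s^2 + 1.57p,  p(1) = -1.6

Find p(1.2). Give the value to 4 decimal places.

RK4: k1 = f(s_n, p_n); k2 = f(s_n + h/2, p_n + (h/2)·k1); k3 = f(s_n + h/2, p_n + (h/2)·k2); k4 = f(s_n + h, p_n + h·k3); p_{n+1} = p_n + (h/6)·(k1 + 2k2 + 2k3 + k4).
s=1.000000, p=-1.600000:
  k1 = f(1.000000, -1.600000) = -3.762000
  k2 = f(1.100000, -1.976200) = -4.615134
  k3 = f(1.100000, -2.061513) = -4.749076
  k4 = f(1.200000, -2.549815) = -5.803210
  p ← -1.600000 + (0.2/6)·(k1 + 2k2 + 2k3 + k4) = -2.543121
p(1.2) ≈ -2.5431

-2.5431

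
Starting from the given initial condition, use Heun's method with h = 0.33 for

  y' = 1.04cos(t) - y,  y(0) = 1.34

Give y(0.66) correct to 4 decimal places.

1.1485

Heun: k1 = f(t_n, y_n); k2 = f(t_n + h, y_n + h·k1); y_{n+1} = y_n + (h/2)·(k1 + k2).
t=0.000000, y=1.340000:
  k1 = f(0.000000, 1.340000) = -0.300000
  k2 = f(0.330000, 1.241000) = -0.257116
  y ← 1.340000 + (0.33/2)·(-0.300000 + (-0.257116)) = 1.248076
t=0.330000, y=1.248076:
  k1 = f(0.330000, 1.248076) = -0.264192
  k2 = f(0.660000, 1.160893) = -0.339301
  y ← 1.248076 + (0.33/2)·(-0.264192 + (-0.339301)) = 1.148500
y(0.66) ≈ 1.1485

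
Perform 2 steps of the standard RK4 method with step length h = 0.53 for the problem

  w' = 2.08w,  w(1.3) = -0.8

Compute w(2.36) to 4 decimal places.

-7.1754

RK4: k1 = f(t_n, w_n); k2 = f(t_n + h/2, w_n + (h/2)·k1); k3 = f(t_n + h/2, w_n + (h/2)·k2); k4 = f(t_n + h, w_n + h·k3); w_{n+1} = w_n + (h/6)·(k1 + 2k2 + 2k3 + k4).
t=1.300000, w=-0.800000:
  k1 = f(1.300000, -0.800000) = -1.664000
  k2 = f(1.565000, -1.240960) = -2.581197
  k3 = f(1.565000, -1.484017) = -3.086756
  k4 = f(1.830000, -2.435981) = -5.066839
  w ← -0.800000 + (0.53/6)·(k1 + 2k2 + 2k3 + k4) = -2.395896
t=1.830000, w=-2.395896:
  k1 = f(1.830000, -2.395896) = -4.983463
  k2 = f(2.095000, -3.716513) = -7.730348
  k3 = f(2.095000, -4.444438) = -9.244431
  k4 = f(2.360000, -7.295444) = -15.174524
  w ← -2.395896 + (0.53/6)·(k1 + 2k2 + 2k3 + k4) = -7.175396
w(2.36) ≈ -7.1754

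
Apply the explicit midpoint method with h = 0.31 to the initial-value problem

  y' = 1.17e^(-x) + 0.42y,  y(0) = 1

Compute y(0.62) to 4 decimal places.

1.9223

Midpoint: k1 = f(x_n, y_n); k2 = f(x_n + h/2, y_n + (h/2)·k1); y_{n+1} = y_n + h·k2.
x=0.000000, y=1.000000:
  k1 = f(0.000000, 1.000000) = 1.590000
  k2 = f(0.155000, 1.246450) = 1.525515
  y ← 1.000000 + 0.31·1.525515 = 1.472910
x=0.310000, y=1.472910:
  k1 = f(0.310000, 1.472910) = 1.476755
  k2 = f(0.465000, 1.701807) = 1.449677
  y ← 1.472910 + 0.31·1.449677 = 1.922309
y(0.62) ≈ 1.9223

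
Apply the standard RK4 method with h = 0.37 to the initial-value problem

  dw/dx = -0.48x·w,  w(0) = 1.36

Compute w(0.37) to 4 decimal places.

1.3160

RK4: k1 = f(x_n, w_n); k2 = f(x_n + h/2, w_n + (h/2)·k1); k3 = f(x_n + h/2, w_n + (h/2)·k2); k4 = f(x_n + h, w_n + h·k3); w_{n+1} = w_n + (h/6)·(k1 + 2k2 + 2k3 + k4).
x=0.000000, w=1.360000:
  k1 = f(0.000000, 1.360000) = 0.000000
  k2 = f(0.185000, 1.360000) = -0.120768
  k3 = f(0.185000, 1.337658) = -0.118784
  k4 = f(0.370000, 1.316050) = -0.233730
  w ← 1.360000 + (0.37/6)·(k1 + 2k2 + 2k3 + k4) = 1.316042
w(0.37) ≈ 1.3160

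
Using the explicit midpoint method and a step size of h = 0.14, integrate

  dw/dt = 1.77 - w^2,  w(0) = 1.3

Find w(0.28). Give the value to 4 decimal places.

Midpoint: k1 = f(t_n, w_n); k2 = f(t_n + h/2, w_n + (h/2)·k1); w_{n+1} = w_n + h·k2.
t=0.000000, w=1.300000:
  k1 = f(0.000000, 1.300000) = 0.080000
  k2 = f(0.070000, 1.305600) = 0.065409
  w ← 1.300000 + 0.14·0.065409 = 1.309157
t=0.140000, w=1.309157:
  k1 = f(0.140000, 1.309157) = 0.056107
  k2 = f(0.210000, 1.313085) = 0.045808
  w ← 1.309157 + 0.14·0.045808 = 1.315570
w(0.28) ≈ 1.3156

1.3156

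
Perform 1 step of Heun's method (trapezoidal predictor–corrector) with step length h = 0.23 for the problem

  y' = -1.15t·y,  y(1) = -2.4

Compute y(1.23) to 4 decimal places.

Heun: k1 = f(t_n, y_n); k2 = f(t_n + h, y_n + h·k1); y_{n+1} = y_n + (h/2)·(k1 + k2).
t=1.000000, y=-2.400000:
  k1 = f(1.000000, -2.400000) = 2.760000
  k2 = f(1.230000, -1.765200) = 2.496875
  y ← -2.400000 + (0.23/2)·(2.760000 + 2.496875) = -1.795459
y(1.23) ≈ -1.7955

-1.7955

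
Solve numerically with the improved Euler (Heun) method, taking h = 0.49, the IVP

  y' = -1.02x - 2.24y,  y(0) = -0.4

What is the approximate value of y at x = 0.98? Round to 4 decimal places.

Heun: k1 = f(x_n, y_n); k2 = f(x_n + h, y_n + h·k1); y_{n+1} = y_n + (h/2)·(k1 + k2).
x=0.000000, y=-0.400000:
  k1 = f(0.000000, -0.400000) = 0.896000
  k2 = f(0.490000, 0.039040) = -0.587250
  y ← -0.400000 + (0.49/2)·(0.896000 + (-0.587250)) = -0.324356
x=0.490000, y=-0.324356:
  k1 = f(0.490000, -0.324356) = 0.226758
  k2 = f(0.980000, -0.213245) = -0.521932
  y ← -0.324356 + (0.49/2)·(0.226758 + (-0.521932)) = -0.396674
y(0.98) ≈ -0.3967

-0.3967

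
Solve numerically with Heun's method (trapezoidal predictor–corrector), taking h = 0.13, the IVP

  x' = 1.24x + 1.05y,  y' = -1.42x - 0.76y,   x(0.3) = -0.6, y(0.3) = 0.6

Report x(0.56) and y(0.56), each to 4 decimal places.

Heun on (x,y): k1 = f(t_n, state_n); k2 = f(t_n + h, state_n + h·k1); state_{n+1} = state_n + (h/2)·(k1 + k2).
0.300000: (-0.600000, 0.600000)
  k1 = (-0.114000, 0.396000)
  predictor → (-0.614820, 0.651480)
  k2 = (-0.078323, 0.377920)
  → (-0.612501, 0.650305)
0.430000: (-0.612501, 0.650305)
  k1 = (-0.076681, 0.375520)
  predictor → (-0.622470, 0.699122)
  k2 = (-0.037784, 0.352574)
  → (-0.619941, 0.697631)
(x(0.56), y(0.56)) ≈ (-0.6199, 0.6976)

-0.6199, 0.6976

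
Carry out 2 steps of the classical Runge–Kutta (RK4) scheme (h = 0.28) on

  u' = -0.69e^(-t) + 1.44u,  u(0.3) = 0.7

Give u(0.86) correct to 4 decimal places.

RK4: k1 = f(t_n, u_n); k2 = f(t_n + h/2, u_n + (h/2)·k1); k3 = f(t_n + h/2, u_n + (h/2)·k2); k4 = f(t_n + h, u_n + h·k3); u_{n+1} = u_n + (h/6)·(k1 + 2k2 + 2k3 + k4).
t=0.300000, u=0.700000:
  k1 = f(0.300000, 0.700000) = 0.496835
  k2 = f(0.440000, 0.769557) = 0.663777
  k3 = f(0.440000, 0.792929) = 0.697432
  k4 = f(0.580000, 0.895281) = 0.902875
  u ← 0.700000 + (0.28/6)·(k1 + 2k2 + 2k3 + k4) = 0.892366
t=0.580000, u=0.892366:
  k1 = f(0.580000, 0.892366) = 0.898677
  k2 = f(0.720000, 1.018181) = 1.130321
  k3 = f(0.720000, 1.050611) = 1.177021
  k4 = f(0.860000, 1.221932) = 1.467600
  u ← 0.892366 + (0.28/6)·(k1 + 2k2 + 2k3 + k4) = 1.218144
u(0.86) ≈ 1.2181

1.2181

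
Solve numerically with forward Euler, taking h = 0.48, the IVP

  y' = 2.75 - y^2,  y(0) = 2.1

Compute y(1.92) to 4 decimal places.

Euler: y_{n+1} = y_n + h·f(t_n, y_n).
t=0.000000, y=2.100000: f=-1.660000 → y ← 2.100000 + 0.48·(-1.660000) = 1.303200
t=0.480000, y=1.303200: f=1.051670 → y ← 1.303200 + 0.48·1.051670 = 1.808001
t=0.960000, y=1.808001: f=-0.518869 → y ← 1.808001 + 0.48·(-0.518869) = 1.558944
t=1.440000, y=1.558944: f=0.319693 → y ← 1.558944 + 0.48·0.319693 = 1.712397
y(1.92) ≈ 1.7124

1.7124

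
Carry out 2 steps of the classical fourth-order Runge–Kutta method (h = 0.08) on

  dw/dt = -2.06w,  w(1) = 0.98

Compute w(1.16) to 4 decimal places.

0.7048

RK4: k1 = f(t_n, w_n); k2 = f(t_n + h/2, w_n + (h/2)·k1); k3 = f(t_n + h/2, w_n + (h/2)·k2); k4 = f(t_n + h, w_n + h·k3); w_{n+1} = w_n + (h/6)·(k1 + 2k2 + 2k3 + k4).
t=1.000000, w=0.980000:
  k1 = f(1.000000, 0.980000) = -2.018800
  k2 = f(1.040000, 0.899248) = -1.852451
  k3 = f(1.040000, 0.905902) = -1.866158
  k4 = f(1.080000, 0.830707) = -1.711257
  w ← 0.980000 + (0.08/6)·(k1 + 2k2 + 2k3 + k4) = 0.831103
t=1.080000, w=0.831103:
  k1 = f(1.080000, 0.831103) = -1.712072
  k2 = f(1.120000, 0.762620) = -1.570997
  k3 = f(1.120000, 0.768263) = -1.582622
  k4 = f(1.160000, 0.704493) = -1.451256
  w ← 0.831103 + (0.08/6)·(k1 + 2k2 + 2k3 + k4) = 0.704829
w(1.16) ≈ 0.7048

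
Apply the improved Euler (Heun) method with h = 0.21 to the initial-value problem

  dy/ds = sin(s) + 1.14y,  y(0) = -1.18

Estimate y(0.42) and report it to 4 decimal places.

Heun: k1 = f(s_n, y_n); k2 = f(s_n + h, y_n + h·k1); y_{n+1} = y_n + (h/2)·(k1 + k2).
s=0.000000, y=-1.180000:
  k1 = f(0.000000, -1.180000) = -1.345200
  k2 = f(0.210000, -1.462492) = -1.458781
  y ← -1.180000 + (0.21/2)·(-1.345200 + (-1.458781)) = -1.474418
s=0.210000, y=-1.474418:
  k1 = f(0.210000, -1.474418) = -1.472377
  k2 = f(0.420000, -1.783617) = -1.625563
  y ← -1.474418 + (0.21/2)·(-1.472377 + (-1.625563)) = -1.799702
y(0.42) ≈ -1.7997

-1.7997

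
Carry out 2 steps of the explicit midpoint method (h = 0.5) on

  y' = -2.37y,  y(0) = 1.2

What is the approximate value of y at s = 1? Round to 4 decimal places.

0.3209

Midpoint: k1 = f(s_n, y_n); k2 = f(s_n + h/2, y_n + (h/2)·k1); y_{n+1} = y_n + h·k2.
s=0.000000, y=1.200000:
  k1 = f(0.000000, 1.200000) = -2.844000
  k2 = f(0.250000, 0.489000) = -1.158930
  y ← 1.200000 + 0.5·(-1.158930) = 0.620535
s=0.500000, y=0.620535:
  k1 = f(0.500000, 0.620535) = -1.470668
  k2 = f(0.750000, 0.252868) = -0.599297
  y ← 0.620535 + 0.5·(-0.599297) = 0.320886
y(1) ≈ 0.3209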